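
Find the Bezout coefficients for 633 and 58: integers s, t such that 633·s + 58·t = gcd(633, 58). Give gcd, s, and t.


Euclidean algorithm on (633, 58) — divide until remainder is 0:
  633 = 10 · 58 + 53
  58 = 1 · 53 + 5
  53 = 10 · 5 + 3
  5 = 1 · 3 + 2
  3 = 1 · 2 + 1
  2 = 2 · 1 + 0
gcd(633, 58) = 1.
Track Bezout coefficients alongside the remainders: start with r₀ = 633 = a·1 + b·0 (s = 1, t = 0) and r₁ = 58 = a·0 + b·1 (s = 0, t = 1); each new remainder r_{k+1} = r_{k-1} − q_k·r_k inherits s_{k+1} = s_{k-1} − q_k·s_k, t_{k+1} = t_{k-1} − q_k·t_k, so r_k = a·s_k + b·t_k at every step:
  q = 10: r = 53, s = 1 − 10·0 = 1, t = 0 − 10·1 = -10  (check: 633·1 + 58·(-10) = 53)
  q = 1: r = 5, s = 0 − 1·1 = -1, t = 1 − 1·(-10) = 11  (check: 633·(-1) + 58·11 = 5)
  q = 10: r = 3, s = 1 − 10·(-1) = 11, t = -10 − 10·11 = -120  (check: 633·11 + 58·(-120) = 3)
  q = 1: r = 2, s = -1 − 1·11 = -12, t = 11 − 1·(-120) = 131  (check: 633·(-12) + 58·131 = 2)
  q = 1: r = 1, s = 11 − 1·(-12) = 23, t = -120 − 1·131 = -251  (check: 633·23 + 58·(-251) = 1)
The row with r = 1 (the gcd) gives the Bezout coefficients s = 23, t = -251.
Result: 633 · (23) + 58 · (-251) = 1.

gcd(633, 58) = 1; s = 23, t = -251 (check: 633·23 + 58·(-251) = 1).


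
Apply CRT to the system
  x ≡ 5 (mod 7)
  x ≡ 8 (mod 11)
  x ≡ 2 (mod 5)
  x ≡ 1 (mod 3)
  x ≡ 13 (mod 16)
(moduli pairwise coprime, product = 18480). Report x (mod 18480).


Product of moduli M = 7 · 11 · 5 · 3 · 16 = 18480.
Merge one congruence at a time:
  Start: x ≡ 5 (mod 7).
  Combine with x ≡ 8 (mod 11); new modulus lcm = 77.
    Write x = 5 + 7·t and substitute into x ≡ 8 (mod 11): 7·t ≡ 8 − 5 = 3 (mod 11).
    The inverse of 7 mod 11 is 8 (since 7·8 = 56 = 5·11 + 1), so t ≡ 8·3 = 24 ≡ 2 (mod 11).
    Then x = 5 + 7·2 = 19, valid modulo lcm(7, 11) = 77: x ≡ 19 (mod 77).
  Combine with x ≡ 2 (mod 5); new modulus lcm = 385.
    Write x = 19 + 77·t and substitute into x ≡ 2 (mod 5): 77·t ≡ 2 − 19 = -17 (mod 5).
    Reduce coefficients mod 5: 2·t ≡ 3 (mod 5).
    The inverse of 2 mod 5 is 3 (since 2·3 = 6 = 1·5 + 1), so t ≡ 3·3 = 9 ≡ 4 (mod 5).
    Then x = 19 + 77·4 = 327, valid modulo lcm(77, 5) = 385: x ≡ 327 (mod 385).
  Combine with x ≡ 1 (mod 3); new modulus lcm = 1155.
    Write x = 327 + 385·t and substitute into x ≡ 1 (mod 3): 385·t ≡ 1 − 327 = -326 (mod 3).
    Reduce coefficients mod 3: 1·t ≡ 1 (mod 3).
    So t ≡ 1 (mod 3).
    Then x = 327 + 385·1 = 712, valid modulo lcm(385, 3) = 1155: x ≡ 712 (mod 1155).
  Combine with x ≡ 13 (mod 16); new modulus lcm = 18480.
    Write x = 712 + 1155·t and substitute into x ≡ 13 (mod 16): 1155·t ≡ 13 − 712 = -699 (mod 16).
    Reduce coefficients mod 16: 3·t ≡ 5 (mod 16).
    The inverse of 3 mod 16 is 11 (since 3·11 = 33 = 2·16 + 1), so t ≡ 11·5 = 55 ≡ 7 (mod 16).
    Then x = 712 + 1155·7 = 8797, valid modulo lcm(1155, 16) = 18480: x ≡ 8797 (mod 18480).
Verify against each original: 8797 mod 7 = 5, 8797 mod 11 = 8, 8797 mod 5 = 2, 8797 mod 3 = 1, 8797 mod 16 = 13.

x ≡ 8797 (mod 18480).


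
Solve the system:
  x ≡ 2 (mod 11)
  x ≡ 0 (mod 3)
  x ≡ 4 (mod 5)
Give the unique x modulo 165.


Moduli 11, 3, 5 are pairwise coprime; by CRT there is a unique solution modulo M = 11 · 3 · 5 = 165.
Solve pairwise, accumulating the modulus:
  Start with x ≡ 2 (mod 11).
  Combine with x ≡ 0 (mod 3): since gcd(11, 3) = 1, we get a unique residue mod 33.
    Write x = 2 + 11·t and substitute into x ≡ 0 (mod 3): 11·t ≡ 0 − 2 = -2 (mod 3).
    Reduce coefficients mod 3: 2·t ≡ 1 (mod 3).
    The inverse of 2 mod 3 is 2 (since 2·2 = 4 = 1·3 + 1), so t ≡ 2·1 = 2 ≡ 2 (mod 3).
    Then x = 2 + 11·2 = 24, valid modulo lcm(11, 3) = 33: x ≡ 24 (mod 33).
  Combine with x ≡ 4 (mod 5): since gcd(33, 5) = 1, we get a unique residue mod 165.
    Write x = 24 + 33·t and substitute into x ≡ 4 (mod 5): 33·t ≡ 4 − 24 = -20 (mod 5).
    Reduce coefficients mod 5: 3·t ≡ 0 (mod 5).
    The inverse of 3 mod 5 is 2 (since 3·2 = 6 = 1·5 + 1), so t ≡ 2·0 = 0 ≡ 0 (mod 5).
    Then x = 24 + 33·0 = 24, valid modulo lcm(33, 5) = 165: x ≡ 24 (mod 165).
Verify: 24 mod 11 = 2 ✓, 24 mod 3 = 0 ✓, 24 mod 5 = 4 ✓.

x ≡ 24 (mod 165).


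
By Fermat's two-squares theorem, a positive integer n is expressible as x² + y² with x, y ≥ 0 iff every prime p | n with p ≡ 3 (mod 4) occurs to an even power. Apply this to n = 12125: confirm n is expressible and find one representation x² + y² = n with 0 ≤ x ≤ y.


Step 1: Factor n = 12125 = 5^3 · 97.
Step 2: Check the mod-4 condition on each prime factor: 5 ≡ 1 (mod 4), exponent 3; 97 ≡ 1 (mod 4), exponent 1.
All primes ≡ 3 (mod 4) appear to even exponent (or don't appear), so by the two-squares theorem n IS expressible as a sum of two squares.
Step 3: Build a representation. Group n = k² · m with k = 5 and m = 5 · 97 = 485 (a product of primes ≡ 1 (mod 4)); a representation of m scales to one of n via (k·x)² + (k·y)² = k²(x² + y²). Each prime p ≡ 1 (mod 4) is itself a sum of two squares; find a² by testing p − a² for a perfect square:
  5: 5 − 1² = 4 = 2² ⇒ 5 = 1² + 2².
  97: 97 − 1² = 96, 97 − 2² = 93, 97 − 3² = 88, 97 − 4² = 81 = 9² ⇒ 97 = 4² + 9².
  Combine using the Brahmagupta–Fibonacci identity (a² + b²)(c² + d²) = (ac − bd)² + (ad + bc)² = (ac + bd)² + (ad − bc)²:
  5 · 97 = 485: from (1² + 2²)(4² + 9²), take (1·4 − 2·9, 1·9 + 2·4) = (4 − 18, 9 + 8) = (-14, 17); dropping signs (only squares matter) gives (14, 17); check 14² + 17² = 196 + 289 = 485 ✓.
  Scale by k = 5: (5·14, 5·17) = (70, 85).
Step 4: Order so x ≤ y and verify: 70² + 85² = 4900 + 7225 = 12125 = n. ✓

n = 12125 = 70² + 85² (one valid representation with x ≤ y).


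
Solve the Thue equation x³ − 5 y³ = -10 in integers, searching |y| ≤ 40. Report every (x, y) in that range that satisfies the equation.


The equation is x³ - 5y³ = -10. For fixed y, x³ = 5·y³ − 10, so a solution requires the RHS to be a perfect cube.
Strategy: iterate y from -40 to 40, compute RHS = 5·y³ − 10, and check whether it is a (positive or negative) perfect cube.
Check small values of y:
  y = 0: RHS = -10 is not a perfect cube.
  y = 1: RHS = -5 is not a perfect cube.
  y = -1: RHS = -15 is not a perfect cube.
  y = 2: RHS = 30 is not a perfect cube.
  y = -2: RHS = -50 is not a perfect cube.
  y = 3: RHS = 125 = (5)³ ⇒ x = 5 works.
  y = -3: RHS = -145 is not a perfect cube.
Continuing the search up to |y| = 40 finds no further solutions beyond those listed.
Collected solutions: (5, 3).

Solutions (with |y| ≤ 40): (5, 3).


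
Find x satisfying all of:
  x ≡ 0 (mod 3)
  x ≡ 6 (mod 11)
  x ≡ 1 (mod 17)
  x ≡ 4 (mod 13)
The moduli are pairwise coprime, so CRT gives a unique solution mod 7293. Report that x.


Product of moduli M = 3 · 11 · 17 · 13 = 7293.
Merge one congruence at a time:
  Start: x ≡ 0 (mod 3).
  Combine with x ≡ 6 (mod 11); new modulus lcm = 33.
    Write x = 0 + 3·t and substitute into x ≡ 6 (mod 11): 3·t ≡ 6 − 0 = 6 (mod 11).
    The inverse of 3 mod 11 is 4 (since 3·4 = 12 = 1·11 + 1), so t ≡ 4·6 = 24 ≡ 2 (mod 11).
    Then x = 0 + 3·2 = 6, valid modulo lcm(3, 11) = 33: x ≡ 6 (mod 33).
  Combine with x ≡ 1 (mod 17); new modulus lcm = 561.
    Write x = 6 + 33·t and substitute into x ≡ 1 (mod 17): 33·t ≡ 1 − 6 = -5 (mod 17).
    Reduce coefficients mod 17: 16·t ≡ 12 (mod 17).
    The inverse of 16 mod 17 is 16 (since 16·16 = 256 = 15·17 + 1), so t ≡ 16·12 = 192 ≡ 5 (mod 17).
    Then x = 6 + 33·5 = 171, valid modulo lcm(33, 17) = 561: x ≡ 171 (mod 561).
  Combine with x ≡ 4 (mod 13); new modulus lcm = 7293.
    Write x = 171 + 561·t and substitute into x ≡ 4 (mod 13): 561·t ≡ 4 − 171 = -167 (mod 13).
    Reduce coefficients mod 13: 2·t ≡ 2 (mod 13).
    The inverse of 2 mod 13 is 7 (since 2·7 = 14 = 1·13 + 1), so t ≡ 7·2 = 14 ≡ 1 (mod 13).
    Then x = 171 + 561·1 = 732, valid modulo lcm(561, 13) = 7293: x ≡ 732 (mod 7293).
Verify against each original: 732 mod 3 = 0, 732 mod 11 = 6, 732 mod 17 = 1, 732 mod 13 = 4.

x ≡ 732 (mod 7293).


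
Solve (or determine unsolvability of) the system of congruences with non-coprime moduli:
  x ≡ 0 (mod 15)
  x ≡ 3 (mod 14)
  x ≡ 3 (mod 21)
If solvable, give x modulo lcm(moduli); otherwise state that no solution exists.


Moduli 15, 14, 21 are not pairwise coprime, so CRT works modulo lcm(m_i) when all pairwise compatibility conditions hold.
Pairwise compatibility: gcd(m_i, m_j) must divide a_i - a_j for every pair.
Merge one congruence at a time:
  Start: x ≡ 0 (mod 15).
  Combine with x ≡ 3 (mod 14): gcd(15, 14) = 1; 3 - 0 = 3, which IS divisible by 1, so compatible.
    Write x = 0 + 15·t and substitute into x ≡ 3 (mod 14): 15·t ≡ 3 − 0 = 3 (mod 14).
    Reduce coefficients mod 14: 1·t ≡ 3 (mod 14).
    So t ≡ 3 (mod 14).
    Then x = 0 + 15·3 = 45, valid modulo lcm(15, 14) = 210: x ≡ 45 (mod 210).
  Combine with x ≡ 3 (mod 21): gcd(210, 21) = 21; 3 - 45 = -42, which IS divisible by 21, so compatible.
    Write x = 45 + 210·t and substitute into x ≡ 3 (mod 21): 210·t ≡ 3 − 45 = -42 (mod 21).
    Divide the congruence (and modulus) by g = 21: 10·t ≡ -2 (mod 1).
    Modulo 1 every t works; take t = 0.
    Then x = 45 + 210·0 = 45, valid modulo lcm(210, 21) = 210: x ≡ 45 (mod 210).
Verify: 45 mod 15 = 0, 45 mod 14 = 3, 45 mod 21 = 3.

x ≡ 45 (mod 210).


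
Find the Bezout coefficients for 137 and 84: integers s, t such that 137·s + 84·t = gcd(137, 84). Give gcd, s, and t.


Euclidean algorithm on (137, 84) — divide until remainder is 0:
  137 = 1 · 84 + 53
  84 = 1 · 53 + 31
  53 = 1 · 31 + 22
  31 = 1 · 22 + 9
  22 = 2 · 9 + 4
  9 = 2 · 4 + 1
  4 = 4 · 1 + 0
gcd(137, 84) = 1.
Track Bezout coefficients alongside the remainders: start with r₀ = 137 = a·1 + b·0 (s = 1, t = 0) and r₁ = 84 = a·0 + b·1 (s = 0, t = 1); each new remainder r_{k+1} = r_{k-1} − q_k·r_k inherits s_{k+1} = s_{k-1} − q_k·s_k, t_{k+1} = t_{k-1} − q_k·t_k, so r_k = a·s_k + b·t_k at every step:
  q = 1: r = 53, s = 1 − 1·0 = 1, t = 0 − 1·1 = -1  (check: 137·1 + 84·(-1) = 53)
  q = 1: r = 31, s = 0 − 1·1 = -1, t = 1 − 1·(-1) = 2  (check: 137·(-1) + 84·2 = 31)
  q = 1: r = 22, s = 1 − 1·(-1) = 2, t = -1 − 1·2 = -3  (check: 137·2 + 84·(-3) = 22)
  q = 1: r = 9, s = -1 − 1·2 = -3, t = 2 − 1·(-3) = 5  (check: 137·(-3) + 84·5 = 9)
  q = 2: r = 4, s = 2 − 2·(-3) = 8, t = -3 − 2·5 = -13  (check: 137·8 + 84·(-13) = 4)
  q = 2: r = 1, s = -3 − 2·8 = -19, t = 5 − 2·(-13) = 31  (check: 137·(-19) + 84·31 = 1)
The row with r = 1 (the gcd) gives the Bezout coefficients s = -19, t = 31.
Result: 137 · (-19) + 84 · (31) = 1.

gcd(137, 84) = 1; s = -19, t = 31 (check: 137·(-19) + 84·31 = 1).


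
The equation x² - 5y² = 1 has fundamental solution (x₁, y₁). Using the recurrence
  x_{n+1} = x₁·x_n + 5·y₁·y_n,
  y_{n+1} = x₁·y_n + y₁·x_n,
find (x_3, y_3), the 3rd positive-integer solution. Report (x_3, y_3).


Step 1: Find the fundamental solution (x₁, y₁) of x² - 5y² = 1.
  Expand √5 as a continued fraction. a₀ = ⌊√5⌋ = 2; iterate m_{k+1} = d_k·a_k − m_k, d_{k+1} = (5 − m_{k+1}²)/d_k, a_{k+1} = ⌊(a₀ + m_{k+1})/d_{k+1}⌋ (starting m₀ = 0, d₀ = 1), with convergents p_k = a_k·p_{k-1} + p_{k-2}, q_k = a_k·q_{k-1} + q_{k-2} (p₋₁ = 1, q₋₁ = 0):
  k = 0: a₀ = 2; p₀/q₀ = 2/1; p₀² − 5·q₀² = 4 − 5 = -1.
  k = 1: m = 2, d = 1, a = ⌊(2 + 2)/1⌋ = 4; p/q = (4·2 + 1)/(4·1 + 0) = 9/4; p² − 5·q² = 81 − 80 = 1.
  The first convergent with p² − 5·q² = 1 gives the fundamental solution (x₁, y₁) = (9, 4).
Step 2: Apply the recurrence (x_{n+1}, y_{n+1}) = (x₁x_n + 5y₁y_n, x₁y_n + y₁x_n) repeatedly.
  From (x_1, y_1) = (9, 4): x_2 = 9·9 + 5·4·4 = 161; y_2 = 9·4 + 4·9 = 72.
  From (x_2, y_2) = (161, 72): x_3 = 9·161 + 5·4·72 = 2889; y_3 = 9·72 + 4·161 = 1292.
Step 3: Verify x_3² - 5·y_3² = 8346321 - 8346320 = 1 (should be 1). ✓

(x_1, y_1) = (9, 4); (x_3, y_3) = (2889, 1292).


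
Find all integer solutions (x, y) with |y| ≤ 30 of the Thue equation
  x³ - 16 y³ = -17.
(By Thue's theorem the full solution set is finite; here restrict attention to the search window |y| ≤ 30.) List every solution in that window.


The equation is x³ - 16y³ = -17. For fixed y, x³ = 16·y³ − 17, so a solution requires the RHS to be a perfect cube.
Strategy: iterate y from -30 to 30, compute RHS = 16·y³ − 17, and check whether it is a (positive or negative) perfect cube.
Check small values of y:
  y = 0: RHS = -17 is not a perfect cube.
  y = 1: RHS = -1 = (-1)³ ⇒ x = -1 works.
  y = -1: RHS = -33 is not a perfect cube.
  y = 2: RHS = 111 is not a perfect cube.
  y = -2: RHS = -145 is not a perfect cube.
  y = 3: RHS = 415 is not a perfect cube.
  y = -3: RHS = -449 is not a perfect cube.
Continuing the search up to |y| = 30 finds no further solutions beyond those listed.
Collected solutions: (-1, 1).

Solutions (with |y| ≤ 30): (-1, 1).


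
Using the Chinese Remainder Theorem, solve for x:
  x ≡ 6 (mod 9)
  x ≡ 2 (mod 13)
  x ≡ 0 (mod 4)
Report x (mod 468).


Moduli 9, 13, 4 are pairwise coprime; by CRT there is a unique solution modulo M = 9 · 13 · 4 = 468.
Solve pairwise, accumulating the modulus:
  Start with x ≡ 6 (mod 9).
  Combine with x ≡ 2 (mod 13): since gcd(9, 13) = 1, we get a unique residue mod 117.
    Write x = 6 + 9·t and substitute into x ≡ 2 (mod 13): 9·t ≡ 2 − 6 = -4 (mod 13).
    Reduce coefficients mod 13: 9·t ≡ 9 (mod 13).
    The inverse of 9 mod 13 is 3 (since 9·3 = 27 = 2·13 + 1), so t ≡ 3·9 = 27 ≡ 1 (mod 13).
    Then x = 6 + 9·1 = 15, valid modulo lcm(9, 13) = 117: x ≡ 15 (mod 117).
  Combine with x ≡ 0 (mod 4): since gcd(117, 4) = 1, we get a unique residue mod 468.
    Write x = 15 + 117·t and substitute into x ≡ 0 (mod 4): 117·t ≡ 0 − 15 = -15 (mod 4).
    Reduce coefficients mod 4: 1·t ≡ 1 (mod 4).
    So t ≡ 1 (mod 4).
    Then x = 15 + 117·1 = 132, valid modulo lcm(117, 4) = 468: x ≡ 132 (mod 468).
Verify: 132 mod 9 = 6 ✓, 132 mod 13 = 2 ✓, 132 mod 4 = 0 ✓.

x ≡ 132 (mod 468).


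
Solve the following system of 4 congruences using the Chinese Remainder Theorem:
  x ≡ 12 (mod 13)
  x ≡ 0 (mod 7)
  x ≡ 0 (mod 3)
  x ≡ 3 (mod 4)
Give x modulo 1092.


Product of moduli M = 13 · 7 · 3 · 4 = 1092.
Merge one congruence at a time:
  Start: x ≡ 12 (mod 13).
  Combine with x ≡ 0 (mod 7); new modulus lcm = 91.
    Write x = 12 + 13·t and substitute into x ≡ 0 (mod 7): 13·t ≡ 0 − 12 = -12 (mod 7).
    Reduce coefficients mod 7: 6·t ≡ 2 (mod 7).
    The inverse of 6 mod 7 is 6 (since 6·6 = 36 = 5·7 + 1), so t ≡ 6·2 = 12 ≡ 5 (mod 7).
    Then x = 12 + 13·5 = 77, valid modulo lcm(13, 7) = 91: x ≡ 77 (mod 91).
  Combine with x ≡ 0 (mod 3); new modulus lcm = 273.
    Write x = 77 + 91·t and substitute into x ≡ 0 (mod 3): 91·t ≡ 0 − 77 = -77 (mod 3).
    Reduce coefficients mod 3: 1·t ≡ 1 (mod 3).
    So t ≡ 1 (mod 3).
    Then x = 77 + 91·1 = 168, valid modulo lcm(91, 3) = 273: x ≡ 168 (mod 273).
  Combine with x ≡ 3 (mod 4); new modulus lcm = 1092.
    Write x = 168 + 273·t and substitute into x ≡ 3 (mod 4): 273·t ≡ 3 − 168 = -165 (mod 4).
    Reduce coefficients mod 4: 1·t ≡ 3 (mod 4).
    So t ≡ 3 (mod 4).
    Then x = 168 + 273·3 = 987, valid modulo lcm(273, 4) = 1092: x ≡ 987 (mod 1092).
Verify against each original: 987 mod 13 = 12, 987 mod 7 = 0, 987 mod 3 = 0, 987 mod 4 = 3.

x ≡ 987 (mod 1092).


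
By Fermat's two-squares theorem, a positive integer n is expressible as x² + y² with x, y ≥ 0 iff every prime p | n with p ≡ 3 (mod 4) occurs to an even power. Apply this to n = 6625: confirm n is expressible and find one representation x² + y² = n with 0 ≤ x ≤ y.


Step 1: Factor n = 6625 = 5^3 · 53.
Step 2: Check the mod-4 condition on each prime factor: 5 ≡ 1 (mod 4), exponent 3; 53 ≡ 1 (mod 4), exponent 1.
All primes ≡ 3 (mod 4) appear to even exponent (or don't appear), so by the two-squares theorem n IS expressible as a sum of two squares.
Step 3: Build a representation. Group n = k² · m with k = 5 and m = 5 · 53 = 265 (a product of primes ≡ 1 (mod 4)); a representation of m scales to one of n via (k·x)² + (k·y)² = k²(x² + y²). Each prime p ≡ 1 (mod 4) is itself a sum of two squares; find a² by testing p − a² for a perfect square:
  5: 5 − 1² = 4 = 2² ⇒ 5 = 1² + 2².
  53: 53 − 1² = 52, 53 − 2² = 49 = 7² ⇒ 53 = 2² + 7².
  Combine using the Brahmagupta–Fibonacci identity (a² + b²)(c² + d²) = (ac − bd)² + (ad + bc)² = (ac + bd)² + (ad − bc)²:
  5 · 53 = 265: from (1² + 2²)(2² + 7²), take (1·2 − 2·7, 1·7 + 2·2) = (2 − 14, 7 + 4) = (-12, 11); dropping signs (only squares matter) gives (12, 11); check 12² + 11² = 144 + 121 = 265 ✓.
  Scale by k = 5: (5·12, 5·11) = (60, 55).
Step 4: Order so x ≤ y and verify: 55² + 60² = 3025 + 3600 = 6625 = n. ✓

n = 6625 = 55² + 60² (one valid representation with x ≤ y).


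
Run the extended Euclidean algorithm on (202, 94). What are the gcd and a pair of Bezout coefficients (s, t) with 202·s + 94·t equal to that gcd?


Euclidean algorithm on (202, 94) — divide until remainder is 0:
  202 = 2 · 94 + 14
  94 = 6 · 14 + 10
  14 = 1 · 10 + 4
  10 = 2 · 4 + 2
  4 = 2 · 2 + 0
gcd(202, 94) = 2.
Track Bezout coefficients alongside the remainders: start with r₀ = 202 = a·1 + b·0 (s = 1, t = 0) and r₁ = 94 = a·0 + b·1 (s = 0, t = 1); each new remainder r_{k+1} = r_{k-1} − q_k·r_k inherits s_{k+1} = s_{k-1} − q_k·s_k, t_{k+1} = t_{k-1} − q_k·t_k, so r_k = a·s_k + b·t_k at every step:
  q = 2: r = 14, s = 1 − 2·0 = 1, t = 0 − 2·1 = -2  (check: 202·1 + 94·(-2) = 14)
  q = 6: r = 10, s = 0 − 6·1 = -6, t = 1 − 6·(-2) = 13  (check: 202·(-6) + 94·13 = 10)
  q = 1: r = 4, s = 1 − 1·(-6) = 7, t = -2 − 1·13 = -15  (check: 202·7 + 94·(-15) = 4)
  q = 2: r = 2, s = -6 − 2·7 = -20, t = 13 − 2·(-15) = 43  (check: 202·(-20) + 94·43 = 2)
The row with r = 2 (the gcd) gives the Bezout coefficients s = -20, t = 43.
Result: 202 · (-20) + 94 · (43) = 2.

gcd(202, 94) = 2; s = -20, t = 43 (check: 202·(-20) + 94·43 = 2).


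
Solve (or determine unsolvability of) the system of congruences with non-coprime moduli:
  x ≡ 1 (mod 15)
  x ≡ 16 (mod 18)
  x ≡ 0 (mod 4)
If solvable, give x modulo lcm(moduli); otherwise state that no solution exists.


Moduli 15, 18, 4 are not pairwise coprime, so CRT works modulo lcm(m_i) when all pairwise compatibility conditions hold.
Pairwise compatibility: gcd(m_i, m_j) must divide a_i - a_j for every pair.
Merge one congruence at a time:
  Start: x ≡ 1 (mod 15).
  Combine with x ≡ 16 (mod 18): gcd(15, 18) = 3; 16 - 1 = 15, which IS divisible by 3, so compatible.
    Write x = 1 + 15·t and substitute into x ≡ 16 (mod 18): 15·t ≡ 16 − 1 = 15 (mod 18).
    Divide the congruence (and modulus) by g = 3: 5·t ≡ 5 (mod 6).
    The inverse of 5 mod 6 is 5 (since 5·5 = 25 = 4·6 + 1), so t ≡ 5·5 = 25 ≡ 1 (mod 6).
    Then x = 1 + 15·1 = 16, valid modulo lcm(15, 18) = 90: x ≡ 16 (mod 90).
  Combine with x ≡ 0 (mod 4): gcd(90, 4) = 2; 0 - 16 = -16, which IS divisible by 2, so compatible.
    Write x = 16 + 90·t and substitute into x ≡ 0 (mod 4): 90·t ≡ 0 − 16 = -16 (mod 4).
    Divide the congruence (and modulus) by g = 2: 45·t ≡ -8 (mod 2).
    Reduce coefficients mod 2: 1·t ≡ 0 (mod 2).
    So t ≡ 0 (mod 2).
    Then x = 16 + 90·0 = 16, valid modulo lcm(90, 4) = 180: x ≡ 16 (mod 180).
Verify: 16 mod 15 = 1, 16 mod 18 = 16, 16 mod 4 = 0.

x ≡ 16 (mod 180).


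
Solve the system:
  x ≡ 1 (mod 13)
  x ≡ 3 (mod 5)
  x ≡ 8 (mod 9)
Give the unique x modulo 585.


Moduli 13, 5, 9 are pairwise coprime; by CRT there is a unique solution modulo M = 13 · 5 · 9 = 585.
Solve pairwise, accumulating the modulus:
  Start with x ≡ 1 (mod 13).
  Combine with x ≡ 3 (mod 5): since gcd(13, 5) = 1, we get a unique residue mod 65.
    Write x = 1 + 13·t and substitute into x ≡ 3 (mod 5): 13·t ≡ 3 − 1 = 2 (mod 5).
    Reduce coefficients mod 5: 3·t ≡ 2 (mod 5).
    The inverse of 3 mod 5 is 2 (since 3·2 = 6 = 1·5 + 1), so t ≡ 2·2 = 4 ≡ 4 (mod 5).
    Then x = 1 + 13·4 = 53, valid modulo lcm(13, 5) = 65: x ≡ 53 (mod 65).
  Combine with x ≡ 8 (mod 9): since gcd(65, 9) = 1, we get a unique residue mod 585.
    Write x = 53 + 65·t and substitute into x ≡ 8 (mod 9): 65·t ≡ 8 − 53 = -45 (mod 9).
    Reduce coefficients mod 9: 2·t ≡ 0 (mod 9).
    The inverse of 2 mod 9 is 5 (since 2·5 = 10 = 1·9 + 1), so t ≡ 5·0 = 0 ≡ 0 (mod 9).
    Then x = 53 + 65·0 = 53, valid modulo lcm(65, 9) = 585: x ≡ 53 (mod 585).
Verify: 53 mod 13 = 1 ✓, 53 mod 5 = 3 ✓, 53 mod 9 = 8 ✓.

x ≡ 53 (mod 585).


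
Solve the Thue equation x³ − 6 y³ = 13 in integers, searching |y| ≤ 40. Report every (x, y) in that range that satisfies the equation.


The equation is x³ - 6y³ = 13. For fixed y, x³ = 6·y³ + 13, so a solution requires the RHS to be a perfect cube.
Strategy: iterate y from -40 to 40, compute RHS = 6·y³ + 13, and check whether it is a (positive or negative) perfect cube.
Check small values of y:
  y = 0: RHS = 13 is not a perfect cube.
  y = 1: RHS = 19 is not a perfect cube.
  y = -1: RHS = 7 is not a perfect cube.
  y = 2: RHS = 61 is not a perfect cube.
  y = -2: RHS = -35 is not a perfect cube.
  y = 3: RHS = 175 is not a perfect cube.
  y = -3: RHS = -149 is not a perfect cube.
Continuing the search up to |y| = 40 finds no solutions either.
No (x, y) in the scanned range satisfies the equation.

No integer solutions with |y| ≤ 40.


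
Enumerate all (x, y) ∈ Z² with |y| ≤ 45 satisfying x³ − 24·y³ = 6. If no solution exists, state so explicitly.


The equation is x³ - 24y³ = 6. For fixed y, x³ = 24·y³ + 6, so a solution requires the RHS to be a perfect cube.
Strategy: iterate y from -45 to 45, compute RHS = 24·y³ + 6, and check whether it is a (positive or negative) perfect cube.
Check small values of y:
  y = 0: RHS = 6 is not a perfect cube.
  y = 1: RHS = 30 is not a perfect cube.
  y = -1: RHS = -18 is not a perfect cube.
  y = 2: RHS = 198 is not a perfect cube.
  y = -2: RHS = -186 is not a perfect cube.
  y = 3: RHS = 654 is not a perfect cube.
  y = -3: RHS = -642 is not a perfect cube.
Continuing the search up to |y| = 45 finds no solutions either.
No (x, y) in the scanned range satisfies the equation.

No integer solutions with |y| ≤ 45.


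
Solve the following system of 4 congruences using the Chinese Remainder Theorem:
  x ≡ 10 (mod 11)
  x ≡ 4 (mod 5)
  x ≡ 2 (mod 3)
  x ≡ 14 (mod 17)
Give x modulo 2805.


Product of moduli M = 11 · 5 · 3 · 17 = 2805.
Merge one congruence at a time:
  Start: x ≡ 10 (mod 11).
  Combine with x ≡ 4 (mod 5); new modulus lcm = 55.
    Write x = 10 + 11·t and substitute into x ≡ 4 (mod 5): 11·t ≡ 4 − 10 = -6 (mod 5).
    Reduce coefficients mod 5: 1·t ≡ 4 (mod 5).
    So t ≡ 4 (mod 5).
    Then x = 10 + 11·4 = 54, valid modulo lcm(11, 5) = 55: x ≡ 54 (mod 55).
  Combine with x ≡ 2 (mod 3); new modulus lcm = 165.
    Write x = 54 + 55·t and substitute into x ≡ 2 (mod 3): 55·t ≡ 2 − 54 = -52 (mod 3).
    Reduce coefficients mod 3: 1·t ≡ 2 (mod 3).
    So t ≡ 2 (mod 3).
    Then x = 54 + 55·2 = 164, valid modulo lcm(55, 3) = 165: x ≡ 164 (mod 165).
  Combine with x ≡ 14 (mod 17); new modulus lcm = 2805.
    Write x = 164 + 165·t and substitute into x ≡ 14 (mod 17): 165·t ≡ 14 − 164 = -150 (mod 17).
    Reduce coefficients mod 17: 12·t ≡ 3 (mod 17).
    The inverse of 12 mod 17 is 10 (since 12·10 = 120 = 7·17 + 1), so t ≡ 10·3 = 30 ≡ 13 (mod 17).
    Then x = 164 + 165·13 = 2309, valid modulo lcm(165, 17) = 2805: x ≡ 2309 (mod 2805).
Verify against each original: 2309 mod 11 = 10, 2309 mod 5 = 4, 2309 mod 3 = 2, 2309 mod 17 = 14.

x ≡ 2309 (mod 2805).


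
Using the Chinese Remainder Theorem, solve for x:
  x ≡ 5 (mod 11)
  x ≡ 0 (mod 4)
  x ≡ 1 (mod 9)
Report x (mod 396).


Moduli 11, 4, 9 are pairwise coprime; by CRT there is a unique solution modulo M = 11 · 4 · 9 = 396.
Solve pairwise, accumulating the modulus:
  Start with x ≡ 5 (mod 11).
  Combine with x ≡ 0 (mod 4): since gcd(11, 4) = 1, we get a unique residue mod 44.
    Write x = 5 + 11·t and substitute into x ≡ 0 (mod 4): 11·t ≡ 0 − 5 = -5 (mod 4).
    Reduce coefficients mod 4: 3·t ≡ 3 (mod 4).
    The inverse of 3 mod 4 is 3 (since 3·3 = 9 = 2·4 + 1), so t ≡ 3·3 = 9 ≡ 1 (mod 4).
    Then x = 5 + 11·1 = 16, valid modulo lcm(11, 4) = 44: x ≡ 16 (mod 44).
  Combine with x ≡ 1 (mod 9): since gcd(44, 9) = 1, we get a unique residue mod 396.
    Write x = 16 + 44·t and substitute into x ≡ 1 (mod 9): 44·t ≡ 1 − 16 = -15 (mod 9).
    Reduce coefficients mod 9: 8·t ≡ 3 (mod 9).
    The inverse of 8 mod 9 is 8 (since 8·8 = 64 = 7·9 + 1), so t ≡ 8·3 = 24 ≡ 6 (mod 9).
    Then x = 16 + 44·6 = 280, valid modulo lcm(44, 9) = 396: x ≡ 280 (mod 396).
Verify: 280 mod 11 = 5 ✓, 280 mod 4 = 0 ✓, 280 mod 9 = 1 ✓.

x ≡ 280 (mod 396).


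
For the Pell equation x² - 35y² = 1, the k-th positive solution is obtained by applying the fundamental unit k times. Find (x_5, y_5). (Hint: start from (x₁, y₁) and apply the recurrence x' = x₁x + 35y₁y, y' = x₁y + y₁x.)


Step 1: Find the fundamental solution (x₁, y₁) of x² - 35y² = 1.
  Expand √35 as a continued fraction. a₀ = ⌊√35⌋ = 5; iterate m_{k+1} = d_k·a_k − m_k, d_{k+1} = (35 − m_{k+1}²)/d_k, a_{k+1} = ⌊(a₀ + m_{k+1})/d_{k+1}⌋ (starting m₀ = 0, d₀ = 1), with convergents p_k = a_k·p_{k-1} + p_{k-2}, q_k = a_k·q_{k-1} + q_{k-2} (p₋₁ = 1, q₋₁ = 0):
  k = 0: a₀ = 5; p₀/q₀ = 5/1; p₀² − 35·q₀² = 25 − 35 = -10.
  k = 1: m = 5, d = 10, a = ⌊(5 + 5)/10⌋ = 1; p/q = (1·5 + 1)/(1·1 + 0) = 6/1; p² − 35·q² = 36 − 35 = 1.
  The first convergent with p² − 35·q² = 1 gives the fundamental solution (x₁, y₁) = (6, 1).
Step 2: Apply the recurrence (x_{n+1}, y_{n+1}) = (x₁x_n + 35y₁y_n, x₁y_n + y₁x_n) repeatedly.
  From (x_1, y_1) = (6, 1): x_2 = 6·6 + 35·1·1 = 71; y_2 = 6·1 + 1·6 = 12.
  From (x_2, y_2) = (71, 12): x_3 = 6·71 + 35·1·12 = 846; y_3 = 6·12 + 1·71 = 143.
  From (x_3, y_3) = (846, 143): x_4 = 6·846 + 35·1·143 = 10081; y_4 = 6·143 + 1·846 = 1704.
  From (x_4, y_4) = (10081, 1704): x_5 = 6·10081 + 35·1·1704 = 120126; y_5 = 6·1704 + 1·10081 = 20305.
Step 3: Verify x_5² - 35·y_5² = 14430255876 - 14430255875 = 1 (should be 1). ✓

(x_1, y_1) = (6, 1); (x_5, y_5) = (120126, 20305).


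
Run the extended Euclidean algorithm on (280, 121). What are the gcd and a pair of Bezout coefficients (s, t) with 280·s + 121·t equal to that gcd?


Euclidean algorithm on (280, 121) — divide until remainder is 0:
  280 = 2 · 121 + 38
  121 = 3 · 38 + 7
  38 = 5 · 7 + 3
  7 = 2 · 3 + 1
  3 = 3 · 1 + 0
gcd(280, 121) = 1.
Track Bezout coefficients alongside the remainders: start with r₀ = 280 = a·1 + b·0 (s = 1, t = 0) and r₁ = 121 = a·0 + b·1 (s = 0, t = 1); each new remainder r_{k+1} = r_{k-1} − q_k·r_k inherits s_{k+1} = s_{k-1} − q_k·s_k, t_{k+1} = t_{k-1} − q_k·t_k, so r_k = a·s_k + b·t_k at every step:
  q = 2: r = 38, s = 1 − 2·0 = 1, t = 0 − 2·1 = -2  (check: 280·1 + 121·(-2) = 38)
  q = 3: r = 7, s = 0 − 3·1 = -3, t = 1 − 3·(-2) = 7  (check: 280·(-3) + 121·7 = 7)
  q = 5: r = 3, s = 1 − 5·(-3) = 16, t = -2 − 5·7 = -37  (check: 280·16 + 121·(-37) = 3)
  q = 2: r = 1, s = -3 − 2·16 = -35, t = 7 − 2·(-37) = 81  (check: 280·(-35) + 121·81 = 1)
The row with r = 1 (the gcd) gives the Bezout coefficients s = -35, t = 81.
Result: 280 · (-35) + 121 · (81) = 1.

gcd(280, 121) = 1; s = -35, t = 81 (check: 280·(-35) + 121·81 = 1).


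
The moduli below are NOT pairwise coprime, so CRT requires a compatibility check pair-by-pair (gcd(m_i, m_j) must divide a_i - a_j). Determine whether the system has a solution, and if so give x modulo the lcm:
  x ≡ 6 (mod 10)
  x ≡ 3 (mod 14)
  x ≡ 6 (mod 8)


Moduli 10, 14, 8 are not pairwise coprime, so CRT works modulo lcm(m_i) when all pairwise compatibility conditions hold.
Pairwise compatibility: gcd(m_i, m_j) must divide a_i - a_j for every pair.
Merge one congruence at a time:
  Start: x ≡ 6 (mod 10).
  Combine with x ≡ 3 (mod 14): gcd(10, 14) = 2, and 3 - 6 = -3 is NOT divisible by 2.
    ⇒ system is inconsistent (no integer solution).

No solution (the system is inconsistent).


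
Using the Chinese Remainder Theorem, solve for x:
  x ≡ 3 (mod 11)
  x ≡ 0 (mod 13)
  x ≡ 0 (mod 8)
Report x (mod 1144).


Moduli 11, 13, 8 are pairwise coprime; by CRT there is a unique solution modulo M = 11 · 13 · 8 = 1144.
Solve pairwise, accumulating the modulus:
  Start with x ≡ 3 (mod 11).
  Combine with x ≡ 0 (mod 13): since gcd(11, 13) = 1, we get a unique residue mod 143.
    Write x = 3 + 11·t and substitute into x ≡ 0 (mod 13): 11·t ≡ 0 − 3 = -3 (mod 13).
    Reduce coefficients mod 13: 11·t ≡ 10 (mod 13).
    The inverse of 11 mod 13 is 6 (since 11·6 = 66 = 5·13 + 1), so t ≡ 6·10 = 60 ≡ 8 (mod 13).
    Then x = 3 + 11·8 = 91, valid modulo lcm(11, 13) = 143: x ≡ 91 (mod 143).
  Combine with x ≡ 0 (mod 8): since gcd(143, 8) = 1, we get a unique residue mod 1144.
    Write x = 91 + 143·t and substitute into x ≡ 0 (mod 8): 143·t ≡ 0 − 91 = -91 (mod 8).
    Reduce coefficients mod 8: 7·t ≡ 5 (mod 8).
    The inverse of 7 mod 8 is 7 (since 7·7 = 49 = 6·8 + 1), so t ≡ 7·5 = 35 ≡ 3 (mod 8).
    Then x = 91 + 143·3 = 520, valid modulo lcm(143, 8) = 1144: x ≡ 520 (mod 1144).
Verify: 520 mod 11 = 3 ✓, 520 mod 13 = 0 ✓, 520 mod 8 = 0 ✓.

x ≡ 520 (mod 1144).


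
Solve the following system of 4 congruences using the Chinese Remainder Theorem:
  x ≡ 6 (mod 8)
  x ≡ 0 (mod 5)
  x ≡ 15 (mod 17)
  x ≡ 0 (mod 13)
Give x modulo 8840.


Product of moduli M = 8 · 5 · 17 · 13 = 8840.
Merge one congruence at a time:
  Start: x ≡ 6 (mod 8).
  Combine with x ≡ 0 (mod 5); new modulus lcm = 40.
    Write x = 6 + 8·t and substitute into x ≡ 0 (mod 5): 8·t ≡ 0 − 6 = -6 (mod 5).
    Reduce coefficients mod 5: 3·t ≡ 4 (mod 5).
    The inverse of 3 mod 5 is 2 (since 3·2 = 6 = 1·5 + 1), so t ≡ 2·4 = 8 ≡ 3 (mod 5).
    Then x = 6 + 8·3 = 30, valid modulo lcm(8, 5) = 40: x ≡ 30 (mod 40).
  Combine with x ≡ 15 (mod 17); new modulus lcm = 680.
    Write x = 30 + 40·t and substitute into x ≡ 15 (mod 17): 40·t ≡ 15 − 30 = -15 (mod 17).
    Reduce coefficients mod 17: 6·t ≡ 2 (mod 17).
    The inverse of 6 mod 17 is 3 (since 6·3 = 18 = 1·17 + 1), so t ≡ 3·2 = 6 ≡ 6 (mod 17).
    Then x = 30 + 40·6 = 270, valid modulo lcm(40, 17) = 680: x ≡ 270 (mod 680).
  Combine with x ≡ 0 (mod 13); new modulus lcm = 8840.
    Write x = 270 + 680·t and substitute into x ≡ 0 (mod 13): 680·t ≡ 0 − 270 = -270 (mod 13).
    Reduce coefficients mod 13: 4·t ≡ 3 (mod 13).
    The inverse of 4 mod 13 is 10 (since 4·10 = 40 = 3·13 + 1), so t ≡ 10·3 = 30 ≡ 4 (mod 13).
    Then x = 270 + 680·4 = 2990, valid modulo lcm(680, 13) = 8840: x ≡ 2990 (mod 8840).
Verify against each original: 2990 mod 8 = 6, 2990 mod 5 = 0, 2990 mod 17 = 15, 2990 mod 13 = 0.

x ≡ 2990 (mod 8840).


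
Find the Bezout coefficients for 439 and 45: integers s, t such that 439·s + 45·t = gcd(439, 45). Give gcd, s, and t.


Euclidean algorithm on (439, 45) — divide until remainder is 0:
  439 = 9 · 45 + 34
  45 = 1 · 34 + 11
  34 = 3 · 11 + 1
  11 = 11 · 1 + 0
gcd(439, 45) = 1.
Track Bezout coefficients alongside the remainders: start with r₀ = 439 = a·1 + b·0 (s = 1, t = 0) and r₁ = 45 = a·0 + b·1 (s = 0, t = 1); each new remainder r_{k+1} = r_{k-1} − q_k·r_k inherits s_{k+1} = s_{k-1} − q_k·s_k, t_{k+1} = t_{k-1} − q_k·t_k, so r_k = a·s_k + b·t_k at every step:
  q = 9: r = 34, s = 1 − 9·0 = 1, t = 0 − 9·1 = -9  (check: 439·1 + 45·(-9) = 34)
  q = 1: r = 11, s = 0 − 1·1 = -1, t = 1 − 1·(-9) = 10  (check: 439·(-1) + 45·10 = 11)
  q = 3: r = 1, s = 1 − 3·(-1) = 4, t = -9 − 3·10 = -39  (check: 439·4 + 45·(-39) = 1)
The row with r = 1 (the gcd) gives the Bezout coefficients s = 4, t = -39.
Result: 439 · (4) + 45 · (-39) = 1.

gcd(439, 45) = 1; s = 4, t = -39 (check: 439·4 + 45·(-39) = 1).


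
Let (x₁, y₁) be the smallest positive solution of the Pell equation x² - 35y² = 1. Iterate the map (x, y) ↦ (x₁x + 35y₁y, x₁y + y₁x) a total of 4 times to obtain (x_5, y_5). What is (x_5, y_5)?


Step 1: Find the fundamental solution (x₁, y₁) of x² - 35y² = 1.
  Expand √35 as a continued fraction. a₀ = ⌊√35⌋ = 5; iterate m_{k+1} = d_k·a_k − m_k, d_{k+1} = (35 − m_{k+1}²)/d_k, a_{k+1} = ⌊(a₀ + m_{k+1})/d_{k+1}⌋ (starting m₀ = 0, d₀ = 1), with convergents p_k = a_k·p_{k-1} + p_{k-2}, q_k = a_k·q_{k-1} + q_{k-2} (p₋₁ = 1, q₋₁ = 0):
  k = 0: a₀ = 5; p₀/q₀ = 5/1; p₀² − 35·q₀² = 25 − 35 = -10.
  k = 1: m = 5, d = 10, a = ⌊(5 + 5)/10⌋ = 1; p/q = (1·5 + 1)/(1·1 + 0) = 6/1; p² − 35·q² = 36 − 35 = 1.
  The first convergent with p² − 35·q² = 1 gives the fundamental solution (x₁, y₁) = (6, 1).
Step 2: Apply the recurrence (x_{n+1}, y_{n+1}) = (x₁x_n + 35y₁y_n, x₁y_n + y₁x_n) repeatedly.
  From (x_1, y_1) = (6, 1): x_2 = 6·6 + 35·1·1 = 71; y_2 = 6·1 + 1·6 = 12.
  From (x_2, y_2) = (71, 12): x_3 = 6·71 + 35·1·12 = 846; y_3 = 6·12 + 1·71 = 143.
  From (x_3, y_3) = (846, 143): x_4 = 6·846 + 35·1·143 = 10081; y_4 = 6·143 + 1·846 = 1704.
  From (x_4, y_4) = (10081, 1704): x_5 = 6·10081 + 35·1·1704 = 120126; y_5 = 6·1704 + 1·10081 = 20305.
Step 3: Verify x_5² - 35·y_5² = 14430255876 - 14430255875 = 1 (should be 1). ✓

(x_1, y_1) = (6, 1); (x_5, y_5) = (120126, 20305).


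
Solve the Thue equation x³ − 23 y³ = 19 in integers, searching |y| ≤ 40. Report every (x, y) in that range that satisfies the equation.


The equation is x³ - 23y³ = 19. For fixed y, x³ = 23·y³ + 19, so a solution requires the RHS to be a perfect cube.
Strategy: iterate y from -40 to 40, compute RHS = 23·y³ + 19, and check whether it is a (positive or negative) perfect cube.
Check small values of y:
  y = 0: RHS = 19 is not a perfect cube.
  y = 1: RHS = 42 is not a perfect cube.
  y = -1: RHS = -4 is not a perfect cube.
  y = 2: RHS = 203 is not a perfect cube.
  y = -2: RHS = -165 is not a perfect cube.
  y = 3: RHS = 640 is not a perfect cube.
  y = -3: RHS = -602 is not a perfect cube.
Continuing the search up to |y| = 40 finds no solutions either.
No (x, y) in the scanned range satisfies the equation.

No integer solutions with |y| ≤ 40.


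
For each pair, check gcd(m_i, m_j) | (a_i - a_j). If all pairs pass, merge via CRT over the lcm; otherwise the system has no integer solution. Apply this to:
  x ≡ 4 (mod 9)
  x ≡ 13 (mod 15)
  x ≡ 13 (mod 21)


Moduli 9, 15, 21 are not pairwise coprime, so CRT works modulo lcm(m_i) when all pairwise compatibility conditions hold.
Pairwise compatibility: gcd(m_i, m_j) must divide a_i - a_j for every pair.
Merge one congruence at a time:
  Start: x ≡ 4 (mod 9).
  Combine with x ≡ 13 (mod 15): gcd(9, 15) = 3; 13 - 4 = 9, which IS divisible by 3, so compatible.
    Write x = 4 + 9·t and substitute into x ≡ 13 (mod 15): 9·t ≡ 13 − 4 = 9 (mod 15).
    Divide the congruence (and modulus) by g = 3: 3·t ≡ 3 (mod 5).
    The inverse of 3 mod 5 is 2 (since 3·2 = 6 = 1·5 + 1), so t ≡ 2·3 = 6 ≡ 1 (mod 5).
    Then x = 4 + 9·1 = 13, valid modulo lcm(9, 15) = 45: x ≡ 13 (mod 45).
  Combine with x ≡ 13 (mod 21): gcd(45, 21) = 3; 13 - 13 = 0, which IS divisible by 3, so compatible.
    Write x = 13 + 45·t and substitute into x ≡ 13 (mod 21): 45·t ≡ 13 − 13 = 0 (mod 21).
    Divide the congruence (and modulus) by g = 3: 15·t ≡ 0 (mod 7).
    Reduce coefficients mod 7: 1·t ≡ 0 (mod 7).
    So t ≡ 0 (mod 7).
    Then x = 13 + 45·0 = 13, valid modulo lcm(45, 21) = 315: x ≡ 13 (mod 315).
Verify: 13 mod 9 = 4, 13 mod 15 = 13, 13 mod 21 = 13.

x ≡ 13 (mod 315).


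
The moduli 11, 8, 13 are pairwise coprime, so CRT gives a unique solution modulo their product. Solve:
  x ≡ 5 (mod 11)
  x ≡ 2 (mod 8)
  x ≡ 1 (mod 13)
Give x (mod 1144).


Moduli 11, 8, 13 are pairwise coprime; by CRT there is a unique solution modulo M = 11 · 8 · 13 = 1144.
Solve pairwise, accumulating the modulus:
  Start with x ≡ 5 (mod 11).
  Combine with x ≡ 2 (mod 8): since gcd(11, 8) = 1, we get a unique residue mod 88.
    Write x = 5 + 11·t and substitute into x ≡ 2 (mod 8): 11·t ≡ 2 − 5 = -3 (mod 8).
    Reduce coefficients mod 8: 3·t ≡ 5 (mod 8).
    The inverse of 3 mod 8 is 3 (since 3·3 = 9 = 1·8 + 1), so t ≡ 3·5 = 15 ≡ 7 (mod 8).
    Then x = 5 + 11·7 = 82, valid modulo lcm(11, 8) = 88: x ≡ 82 (mod 88).
  Combine with x ≡ 1 (mod 13): since gcd(88, 13) = 1, we get a unique residue mod 1144.
    Write x = 82 + 88·t and substitute into x ≡ 1 (mod 13): 88·t ≡ 1 − 82 = -81 (mod 13).
    Reduce coefficients mod 13: 10·t ≡ 10 (mod 13).
    The inverse of 10 mod 13 is 4 (since 10·4 = 40 = 3·13 + 1), so t ≡ 4·10 = 40 ≡ 1 (mod 13).
    Then x = 82 + 88·1 = 170, valid modulo lcm(88, 13) = 1144: x ≡ 170 (mod 1144).
Verify: 170 mod 11 = 5 ✓, 170 mod 8 = 2 ✓, 170 mod 13 = 1 ✓.

x ≡ 170 (mod 1144).


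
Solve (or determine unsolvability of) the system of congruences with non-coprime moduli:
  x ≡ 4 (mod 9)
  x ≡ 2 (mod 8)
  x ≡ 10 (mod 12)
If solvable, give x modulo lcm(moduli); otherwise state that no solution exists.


Moduli 9, 8, 12 are not pairwise coprime, so CRT works modulo lcm(m_i) when all pairwise compatibility conditions hold.
Pairwise compatibility: gcd(m_i, m_j) must divide a_i - a_j for every pair.
Merge one congruence at a time:
  Start: x ≡ 4 (mod 9).
  Combine with x ≡ 2 (mod 8): gcd(9, 8) = 1; 2 - 4 = -2, which IS divisible by 1, so compatible.
    Write x = 4 + 9·t and substitute into x ≡ 2 (mod 8): 9·t ≡ 2 − 4 = -2 (mod 8).
    Reduce coefficients mod 8: 1·t ≡ 6 (mod 8).
    So t ≡ 6 (mod 8).
    Then x = 4 + 9·6 = 58, valid modulo lcm(9, 8) = 72: x ≡ 58 (mod 72).
  Combine with x ≡ 10 (mod 12): gcd(72, 12) = 12; 10 - 58 = -48, which IS divisible by 12, so compatible.
    Write x = 58 + 72·t and substitute into x ≡ 10 (mod 12): 72·t ≡ 10 − 58 = -48 (mod 12).
    Divide the congruence (and modulus) by g = 12: 6·t ≡ -4 (mod 1).
    Modulo 1 every t works; take t = 0.
    Then x = 58 + 72·0 = 58, valid modulo lcm(72, 12) = 72: x ≡ 58 (mod 72).
Verify: 58 mod 9 = 4, 58 mod 8 = 2, 58 mod 12 = 10.

x ≡ 58 (mod 72).


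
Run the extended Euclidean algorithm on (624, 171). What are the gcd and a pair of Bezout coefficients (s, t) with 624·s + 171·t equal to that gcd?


Euclidean algorithm on (624, 171) — divide until remainder is 0:
  624 = 3 · 171 + 111
  171 = 1 · 111 + 60
  111 = 1 · 60 + 51
  60 = 1 · 51 + 9
  51 = 5 · 9 + 6
  9 = 1 · 6 + 3
  6 = 2 · 3 + 0
gcd(624, 171) = 3.
Track Bezout coefficients alongside the remainders: start with r₀ = 624 = a·1 + b·0 (s = 1, t = 0) and r₁ = 171 = a·0 + b·1 (s = 0, t = 1); each new remainder r_{k+1} = r_{k-1} − q_k·r_k inherits s_{k+1} = s_{k-1} − q_k·s_k, t_{k+1} = t_{k-1} − q_k·t_k, so r_k = a·s_k + b·t_k at every step:
  q = 3: r = 111, s = 1 − 3·0 = 1, t = 0 − 3·1 = -3  (check: 624·1 + 171·(-3) = 111)
  q = 1: r = 60, s = 0 − 1·1 = -1, t = 1 − 1·(-3) = 4  (check: 624·(-1) + 171·4 = 60)
  q = 1: r = 51, s = 1 − 1·(-1) = 2, t = -3 − 1·4 = -7  (check: 624·2 + 171·(-7) = 51)
  q = 1: r = 9, s = -1 − 1·2 = -3, t = 4 − 1·(-7) = 11  (check: 624·(-3) + 171·11 = 9)
  q = 5: r = 6, s = 2 − 5·(-3) = 17, t = -7 − 5·11 = -62  (check: 624·17 + 171·(-62) = 6)
  q = 1: r = 3, s = -3 − 1·17 = -20, t = 11 − 1·(-62) = 73  (check: 624·(-20) + 171·73 = 3)
The row with r = 3 (the gcd) gives the Bezout coefficients s = -20, t = 73.
Result: 624 · (-20) + 171 · (73) = 3.

gcd(624, 171) = 3; s = -20, t = 73 (check: 624·(-20) + 171·73 = 3).
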